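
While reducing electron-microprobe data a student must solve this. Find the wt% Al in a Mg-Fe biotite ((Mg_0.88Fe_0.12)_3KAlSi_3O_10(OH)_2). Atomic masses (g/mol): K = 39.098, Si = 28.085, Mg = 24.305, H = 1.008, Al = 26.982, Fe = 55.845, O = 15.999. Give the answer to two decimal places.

M((Mg_0.88Fe_0.12)_3KAlSi_3O_10(OH)_2) = 428.608 g/mol.
Al contributes 1 × 26.982 = 26.982 g per mole.
26.982/428.608 = 0.0630 → 6.30%.

6.30 weight percent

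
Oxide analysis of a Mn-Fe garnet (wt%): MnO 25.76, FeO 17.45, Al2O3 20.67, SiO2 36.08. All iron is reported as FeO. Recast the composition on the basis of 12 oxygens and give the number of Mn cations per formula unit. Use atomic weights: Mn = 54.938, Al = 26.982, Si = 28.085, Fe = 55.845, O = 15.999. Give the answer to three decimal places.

MnO (M=70.937): mol = 0.36314; Mn = 0.36314, O = 0.36314.
FeO (M=71.844): mol = 0.24289; Fe = 0.24289, O = 0.24289.
Al2O3 (M=101.961): mol = 0.20272; Al = 0.40544, O = 0.60816.
SiO2 (M=60.083): mol = 0.60050; Si = 0.60050, O = 1.20100.
ΣO = 2.41519; factor = 12/ΣO = 4.96855.
Mn apfu = 0.36314 × 4.96855 = 1.804.

1.804 Mn apfu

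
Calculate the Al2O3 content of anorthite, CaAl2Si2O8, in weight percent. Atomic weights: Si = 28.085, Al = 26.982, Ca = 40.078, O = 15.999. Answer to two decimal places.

36.65 wt%

Molar mass of CaAl2Si2O8 = 1·40.078 + 2·26.982 + 2·28.085 + 8·15.999 = 278.204 g/mol.
Each formula unit contains 2 Al, equivalent to 2/2 = 1.0000 mol Al2O3.
M(Al2O3) = 2×26.982 + 3×15.999 = 101.961 g/mol.
Mass of Al2O3 per formula unit = 1.0000 × 101.961 = 101.961 g.
Al2O3 wt% = 101.961 / 278.204 × 100 = 36.65%.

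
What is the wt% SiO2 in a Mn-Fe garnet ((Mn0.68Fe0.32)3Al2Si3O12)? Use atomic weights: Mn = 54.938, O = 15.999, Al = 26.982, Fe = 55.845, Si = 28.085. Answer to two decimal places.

M((Mn0.68Fe0.32)3Al2Si3O12) = 495.892 g/mol; M(SiO2) = 60.083 g/mol.
Moles SiO2 per formula unit = 3 Si ÷ 1 = 3.0000.
SiO2 fraction = (3.0000 × 60.083) / 495.892 = 180.249/495.892 = 0.3635.

36.35 wt%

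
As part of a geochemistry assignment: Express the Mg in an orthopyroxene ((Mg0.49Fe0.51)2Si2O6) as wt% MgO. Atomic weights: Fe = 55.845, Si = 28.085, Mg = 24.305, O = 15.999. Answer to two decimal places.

Formula mass = 232.945 g/mol.
0.98 Mg → 0.9800 mol MgO per formula unit; M(MgO) = 40.304, so MgO mass = 39.498 g.
39.498/232.945 × 100 = 16.96 wt%.

16.96 wt%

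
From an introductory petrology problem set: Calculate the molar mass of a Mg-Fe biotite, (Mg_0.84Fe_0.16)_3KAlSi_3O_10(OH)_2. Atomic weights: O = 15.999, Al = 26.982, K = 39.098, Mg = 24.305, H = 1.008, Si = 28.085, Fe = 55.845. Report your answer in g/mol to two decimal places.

432.39 g/mol

Mg: 2.52 × 24.305 = 61.2486
Fe: 0.48 × 55.845 = 26.8056
K: 1 × 39.098 = 39.0980
Al: 1 × 26.982 = 26.9820
Si: 3 × 28.085 = 84.2550
O: 12 × 15.999 = 191.9880
H: 2 × 1.008 = 2.0160
Summing the contributions gives the formula mass.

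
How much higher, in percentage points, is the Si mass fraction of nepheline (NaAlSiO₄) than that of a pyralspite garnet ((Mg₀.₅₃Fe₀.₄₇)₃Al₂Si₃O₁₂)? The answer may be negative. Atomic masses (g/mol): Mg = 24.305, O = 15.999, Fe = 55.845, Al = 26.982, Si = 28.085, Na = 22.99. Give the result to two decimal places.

M(NaAlSiO₄) = 142.053 g/mol, so wt% Si = 28.085/142.053 × 100 = 19.77%.
M((Mg₀.₅₃Fe₀.₄₇)₃Al₂Si₃O₁₂) = 447.593 g/mol, so wt% Si = 84.255/447.593 × 100 = 18.82%.
19.77 − 18.82 = 0.95 pp.

0.95 percentage points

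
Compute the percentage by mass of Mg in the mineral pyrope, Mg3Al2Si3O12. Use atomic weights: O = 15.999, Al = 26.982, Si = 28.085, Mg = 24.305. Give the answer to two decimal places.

18.09 mass %

Molar mass of Mg3Al2Si3O12: 3·24.305 + 2·26.982 + 3·28.085 + 12·15.999 = 403.122 g/mol.
Mass of Mg per formula unit: 3 × 24.305 = 72.915 g.
Weight fraction Mg = 72.915 / 403.122 = 0.1809.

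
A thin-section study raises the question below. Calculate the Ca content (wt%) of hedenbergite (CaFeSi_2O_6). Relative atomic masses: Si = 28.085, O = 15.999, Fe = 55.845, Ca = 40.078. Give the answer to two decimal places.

16.15 wt%

Formula mass = 1*40.078 + 1*55.845 + 2*28.085 + 6*15.999 = 248.087 g/mol, of which 40.078 g is Ca.
So Ca makes up 40.078/248.087 = 0.1615 of the mass, i.e. 16.15%.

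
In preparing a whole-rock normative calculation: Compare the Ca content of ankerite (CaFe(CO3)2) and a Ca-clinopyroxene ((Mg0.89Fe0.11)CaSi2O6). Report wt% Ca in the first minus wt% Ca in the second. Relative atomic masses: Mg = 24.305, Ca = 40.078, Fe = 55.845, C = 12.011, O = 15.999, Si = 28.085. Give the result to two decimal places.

0.34 percentage points

M(CaFe(CO3)2) = 215.939 g/mol, so wt% Ca = 40.078/215.939 × 100 = 18.56%.
M((Mg0.89Fe0.11)CaSi2O6) = 220.016 g/mol, so wt% Ca = 40.078/220.016 × 100 = 18.22%.
18.56 − 18.22 = 0.34 pp.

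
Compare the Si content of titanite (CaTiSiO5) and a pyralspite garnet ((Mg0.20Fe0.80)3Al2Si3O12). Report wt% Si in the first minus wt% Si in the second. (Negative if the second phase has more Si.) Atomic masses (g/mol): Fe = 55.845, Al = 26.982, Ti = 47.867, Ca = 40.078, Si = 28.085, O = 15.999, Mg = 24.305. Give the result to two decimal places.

-3.27 percentage points

First mineral: 28.085 g Si in 196.025 g formula = 14.33 wt% Si.
Second mineral: 84.255 g Si in 478.818 g formula = 17.60 wt% Si.
14.33% − 17.60% gives a difference of -3.27 percentage points.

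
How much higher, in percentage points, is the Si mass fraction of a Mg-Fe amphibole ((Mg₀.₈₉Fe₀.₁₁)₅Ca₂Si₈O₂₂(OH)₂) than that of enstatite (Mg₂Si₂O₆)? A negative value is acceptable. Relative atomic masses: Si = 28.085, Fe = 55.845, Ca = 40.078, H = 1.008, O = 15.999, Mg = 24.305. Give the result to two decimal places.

First mineral: 224.680 g Si in 829.700 g formula = 27.08 wt% Si.
Second mineral: 56.170 g Si in 200.774 g formula = 27.98 wt% Si.
27.08% − 27.98% gives a difference of -0.90 percentage points.

-0.90 percentage points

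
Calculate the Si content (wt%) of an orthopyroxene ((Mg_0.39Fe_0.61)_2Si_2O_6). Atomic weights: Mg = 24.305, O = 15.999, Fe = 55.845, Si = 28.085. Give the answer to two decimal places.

23.48 wt%

M((Mg_0.39Fe_0.61)_2Si_2O_6) = 239.253 g/mol.
Si contributes 2 × 28.085 = 56.170 g per mole.
56.170/239.253 = 0.2348 → 23.48%.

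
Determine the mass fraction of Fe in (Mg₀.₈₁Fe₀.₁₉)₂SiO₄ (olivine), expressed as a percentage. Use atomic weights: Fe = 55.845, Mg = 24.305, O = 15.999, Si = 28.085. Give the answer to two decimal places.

M((Mg₀.₈₁Fe₀.₁₉)₂SiO₄) = 152.676 g/mol.
Fe contributes 0.38 × 55.845 = 21.221 g per mole.
21.221/152.676 = 0.1390 → 13.90%.

13.90 wt%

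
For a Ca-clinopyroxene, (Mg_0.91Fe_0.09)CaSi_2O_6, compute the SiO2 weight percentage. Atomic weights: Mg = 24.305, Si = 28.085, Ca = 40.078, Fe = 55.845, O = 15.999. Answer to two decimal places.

M((Mg_0.91Fe_0.09)CaSi_2O_6) = 219.386 g/mol; M(SiO2) = 60.083 g/mol.
Moles SiO2 per formula unit = 2 Si ÷ 1 = 2.0000.
SiO2 fraction = (2.0000 × 60.083) / 219.386 = 120.166/219.386 = 0.5477.

54.77 wt%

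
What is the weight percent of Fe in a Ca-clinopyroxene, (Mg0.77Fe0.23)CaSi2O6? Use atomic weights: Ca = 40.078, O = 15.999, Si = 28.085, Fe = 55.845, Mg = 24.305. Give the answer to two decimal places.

Formula mass = 0.77×24.305 + 0.23×55.845 + 1×40.078 + 2×28.085 + 6×15.999 = 223.801 g/mol, of which 12.844 g is Fe.
So Fe makes up 12.844/223.801 = 0.0574 of the mass, i.e. 5.74%.

5.74 weight percent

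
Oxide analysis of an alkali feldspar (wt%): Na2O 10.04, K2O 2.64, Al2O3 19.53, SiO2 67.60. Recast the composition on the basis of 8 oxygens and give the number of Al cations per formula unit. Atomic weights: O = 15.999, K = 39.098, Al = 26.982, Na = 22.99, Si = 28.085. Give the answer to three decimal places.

1.017 Al apfu

Na2O (M=61.979): mol = 0.16199; Na = 0.32398, O = 0.16199.
K2O (M=94.195): mol = 0.02803; K = 0.05606, O = 0.02803.
Al2O3 (M=101.961): mol = 0.19154; Al = 0.38308, O = 0.57462.
SiO2 (M=60.083): mol = 1.12511; Si = 1.12511, O = 2.25022.
ΣO = 3.01486; factor = 8/ΣO = 2.65352.
Al apfu = 0.38308 × 2.65352 = 1.017.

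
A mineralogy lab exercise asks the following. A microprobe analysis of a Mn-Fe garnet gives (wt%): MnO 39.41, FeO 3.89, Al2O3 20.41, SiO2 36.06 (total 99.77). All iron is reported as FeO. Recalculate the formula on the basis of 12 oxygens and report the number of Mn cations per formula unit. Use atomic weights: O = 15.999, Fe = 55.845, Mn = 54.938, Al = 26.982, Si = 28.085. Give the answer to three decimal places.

MnO (M=70.937): mol = 0.55556; Mn = 0.55556, O = 0.55556.
FeO (M=71.844): mol = 0.05415; Fe = 0.05415, O = 0.05415.
Al2O3 (M=101.961): mol = 0.20017; Al = 0.40034, O = 0.60051.
SiO2 (M=60.083): mol = 0.60017; Si = 0.60017, O = 1.20034.
ΣO = 2.41056; factor = 12/ΣO = 4.97810.
Mn apfu = 0.55556 × 4.97810 = 2.766.

2.766 Mn apfu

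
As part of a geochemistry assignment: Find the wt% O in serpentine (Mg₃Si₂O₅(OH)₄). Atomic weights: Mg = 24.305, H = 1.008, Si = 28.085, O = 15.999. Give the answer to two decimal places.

51.96 wt%

M(Mg₃Si₂O₅(OH)₄) = 277.108 g/mol.
O contributes 9 × 15.999 = 143.991 g per mole.
143.991/277.108 = 0.5196 → 51.96%.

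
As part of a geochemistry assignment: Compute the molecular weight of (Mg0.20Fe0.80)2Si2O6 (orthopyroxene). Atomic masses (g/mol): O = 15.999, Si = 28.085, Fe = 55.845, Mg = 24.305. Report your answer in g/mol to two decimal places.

251.24 g/mol

The formula mass is the sum 0.40*24.305 + 1.60*55.845 + 2*28.085 + 6*15.999.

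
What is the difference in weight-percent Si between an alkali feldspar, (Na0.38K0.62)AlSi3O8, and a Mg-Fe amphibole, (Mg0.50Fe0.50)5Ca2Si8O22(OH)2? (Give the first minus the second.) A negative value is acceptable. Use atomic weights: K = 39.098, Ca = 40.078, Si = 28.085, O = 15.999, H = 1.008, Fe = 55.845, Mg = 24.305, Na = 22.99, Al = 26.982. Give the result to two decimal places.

Si in (Na0.38K0.62)AlSi3O8: molar mass 272.206 g/mol; 3×28.085 = 84.255 g → 30.95 wt%.
Si in (Mg0.50Fe0.50)5Ca2Si8O22(OH)2: molar mass 891.203 g/mol; 8×28.085 = 224.680 g → 25.21 wt%.
Difference = 30.95 − 25.21 = 5.74 percentage points.

5.74 percentage points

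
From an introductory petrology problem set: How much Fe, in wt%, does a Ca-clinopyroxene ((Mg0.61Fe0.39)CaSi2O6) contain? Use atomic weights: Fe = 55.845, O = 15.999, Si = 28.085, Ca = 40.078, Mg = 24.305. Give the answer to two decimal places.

Molar mass of (Mg0.61Fe0.39)CaSi2O6: 0.61·24.305 + 0.39·55.845 + 1·40.078 + 2·28.085 + 6·15.999 = 228.848 g/mol.
Mass of Fe per formula unit: 0.39 × 55.845 = 21.780 g.
Weight fraction Fe = 21.780 / 228.848 = 0.0952.

9.52 wt%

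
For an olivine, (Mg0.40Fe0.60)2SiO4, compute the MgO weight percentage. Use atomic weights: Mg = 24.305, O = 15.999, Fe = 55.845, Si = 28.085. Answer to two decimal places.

Formula mass = 178.539 g/mol.
0.80 Mg → 0.8000 mol MgO per formula unit; M(MgO) = 40.304, so MgO mass = 32.243 g.
32.243/178.539 × 100 = 18.06 wt%.

18.06 wt%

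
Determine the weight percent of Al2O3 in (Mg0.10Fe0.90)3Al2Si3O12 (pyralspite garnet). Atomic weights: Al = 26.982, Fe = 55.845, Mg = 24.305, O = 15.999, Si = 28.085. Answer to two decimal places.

Molar mass of (Mg0.10Fe0.90)3Al2Si3O12 = 0.30·24.305 + 2.70·55.845 + 2·26.982 + 3·28.085 + 12·15.999 = 488.280 g/mol.
Each formula unit contains 2 Al, equivalent to 2/2 = 1.0000 mol Al2O3.
M(Al2O3) = 2×26.982 + 3×15.999 = 101.961 g/mol.
Mass of Al2O3 per formula unit = 1.0000 × 101.961 = 101.961 g.
Al2O3 wt% = 101.961 / 488.280 × 100 = 20.88%.

20.88 wt%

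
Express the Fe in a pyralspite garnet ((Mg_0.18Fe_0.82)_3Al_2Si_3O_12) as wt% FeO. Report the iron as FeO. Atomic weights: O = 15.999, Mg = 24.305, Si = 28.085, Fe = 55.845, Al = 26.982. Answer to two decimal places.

Formula mass = 480.710 g/mol.
2.46 Fe → 2.4600 mol FeO per formula unit; M(FeO) = 71.844, so FeO mass = 176.736 g.
176.736/480.710 × 100 = 36.77 wt%.

36.77 wt%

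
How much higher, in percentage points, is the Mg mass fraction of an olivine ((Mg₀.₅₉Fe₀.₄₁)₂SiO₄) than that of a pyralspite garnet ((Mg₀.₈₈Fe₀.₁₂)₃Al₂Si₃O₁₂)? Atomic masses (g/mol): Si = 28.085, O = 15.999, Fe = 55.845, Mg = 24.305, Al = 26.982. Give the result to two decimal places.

Mg in (Mg₀.₅₉Fe₀.₄₁)₂SiO₄: molar mass 166.554 g/mol; 1.18×24.305 = 28.680 g → 17.22 wt%.
Mg in (Mg₀.₈₈Fe₀.₁₂)₃Al₂Si₃O₁₂: molar mass 414.476 g/mol; 2.64×24.305 = 64.165 g → 15.48 wt%.
Difference = 17.22 − 15.48 = 1.74 percentage points.

1.74 percentage points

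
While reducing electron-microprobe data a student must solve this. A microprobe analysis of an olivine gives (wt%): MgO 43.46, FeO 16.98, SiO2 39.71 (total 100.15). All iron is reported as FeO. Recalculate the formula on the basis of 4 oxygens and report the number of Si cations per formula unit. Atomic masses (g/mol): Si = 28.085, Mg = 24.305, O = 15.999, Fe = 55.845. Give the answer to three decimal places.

1.003 Si apfu

43.46 wt% MgO ÷ 40.304 g/mol = 1.07830 mol, giving 1.07830 Mg and 1.07830 O.
16.98 wt% FeO ÷ 71.844 g/mol = 0.23635 mol, giving 0.23635 Fe and 0.23635 O.
39.71 wt% SiO2 ÷ 60.083 g/mol = 0.66092 mol, giving 0.66092 Si and 1.32184 O.
Oxygen sums to 2.63649; scaling by 4/2.63649 = 1.51717 puts the formula on 4 O.
Si: 0.66092 × 1.51717 = 1.003 atoms per formula unit.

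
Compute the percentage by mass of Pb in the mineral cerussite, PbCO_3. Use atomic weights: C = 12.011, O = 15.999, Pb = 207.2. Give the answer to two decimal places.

Molar mass of PbCO_3: 1·207.2 + 1·12.011 + 3·15.999 = 267.208 g/mol.
Mass of Pb per formula unit: 1 × 207.2 = 207.200 g.
Weight fraction Pb = 207.200 / 267.208 = 0.7754.

77.54 weight percent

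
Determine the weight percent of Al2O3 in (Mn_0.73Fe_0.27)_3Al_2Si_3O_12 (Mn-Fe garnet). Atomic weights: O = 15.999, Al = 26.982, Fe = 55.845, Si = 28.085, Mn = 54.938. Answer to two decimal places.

20.57 wt%

Molar mass of (Mn_0.73Fe_0.27)_3Al_2Si_3O_12 = 2.19×54.938 + 0.81×55.845 + 2×26.982 + 3×28.085 + 12×15.999 = 495.756 g/mol.
Each formula unit contains 2 Al, equivalent to 2/2 = 1.0000 mol Al2O3.
M(Al2O3) = 2×26.982 + 3×15.999 = 101.961 g/mol.
Mass of Al2O3 per formula unit = 1.0000 × 101.961 = 101.961 g.
Al2O3 wt% = 101.961 / 495.756 × 100 = 20.57%.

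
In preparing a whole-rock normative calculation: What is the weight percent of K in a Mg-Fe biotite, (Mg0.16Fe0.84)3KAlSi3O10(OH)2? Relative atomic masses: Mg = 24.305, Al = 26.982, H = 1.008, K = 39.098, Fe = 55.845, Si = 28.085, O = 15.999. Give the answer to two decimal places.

7.87 wt%

Formula mass = 0.48×24.305 + 2.52×55.845 + 1×39.098 + 1×26.982 + 3×28.085 + 12×15.999 + 2×1.008 = 496.735 g/mol, of which 39.098 g is K.
So K makes up 39.098/496.735 = 0.0787 of the mass, i.e. 7.87%.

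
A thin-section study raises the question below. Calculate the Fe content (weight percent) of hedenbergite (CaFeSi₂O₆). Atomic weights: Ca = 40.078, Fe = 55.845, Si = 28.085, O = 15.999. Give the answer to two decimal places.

M(CaFeSi₂O₆) = 248.087 g/mol.
Fe contributes 1 × 55.845 = 55.845 g per mole.
55.845/248.087 = 0.2251 → 22.51%.

22.51 weight percent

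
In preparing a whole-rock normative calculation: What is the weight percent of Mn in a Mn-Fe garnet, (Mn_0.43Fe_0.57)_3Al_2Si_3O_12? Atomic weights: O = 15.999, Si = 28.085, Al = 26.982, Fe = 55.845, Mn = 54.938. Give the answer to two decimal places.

14.27 wt%

Molar mass of (Mn_0.43Fe_0.57)_3Al_2Si_3O_12: 1.29·54.938 + 1.71·55.845 + 2·26.982 + 3·28.085 + 12·15.999 = 496.572 g/mol.
Mass of Mn per formula unit: 1.29 × 54.938 = 70.870 g.
Weight fraction Mn = 70.870 / 496.572 = 0.1427.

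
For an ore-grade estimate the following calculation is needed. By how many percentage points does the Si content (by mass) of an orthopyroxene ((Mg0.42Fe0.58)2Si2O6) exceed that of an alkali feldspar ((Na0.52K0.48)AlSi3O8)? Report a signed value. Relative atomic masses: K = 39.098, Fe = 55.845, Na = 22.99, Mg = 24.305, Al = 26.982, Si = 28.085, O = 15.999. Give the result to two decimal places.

Si in (Mg0.42Fe0.58)2Si2O6: molar mass 237.360 g/mol; 2×28.085 = 56.170 g → 23.66 wt%.
Si in (Na0.52K0.48)AlSi3O8: molar mass 269.951 g/mol; 3×28.085 = 84.255 g → 31.21 wt%.
Difference = 23.66 − 31.21 = -7.55 percentage points.

-7.55 percentage points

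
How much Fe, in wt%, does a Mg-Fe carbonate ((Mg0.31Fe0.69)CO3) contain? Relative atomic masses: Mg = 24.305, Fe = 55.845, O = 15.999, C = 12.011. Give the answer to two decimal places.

36.33 wt%

Molar mass of (Mg0.31Fe0.69)CO3: 0.31*24.305 + 0.69*55.845 + 1*12.011 + 3*15.999 = 106.076 g/mol.
Mass of Fe per formula unit: 0.69 × 55.845 = 38.533 g.
Weight fraction Fe = 38.533 / 106.076 = 0.3633.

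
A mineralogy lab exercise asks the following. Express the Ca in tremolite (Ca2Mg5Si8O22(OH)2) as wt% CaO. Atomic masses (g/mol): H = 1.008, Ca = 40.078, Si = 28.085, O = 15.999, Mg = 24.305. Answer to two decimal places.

Molar mass of Ca2Mg5Si8O22(OH)2 = 2*40.078 + 5*24.305 + 8*28.085 + 24*15.999 + 2*1.008 = 812.353 g/mol.
Each formula unit contains 2 Ca, equivalent to 2/1 = 2.0000 mol CaO.
M(CaO) = 1×40.078 + 1×15.999 = 56.077 g/mol.
Mass of CaO per formula unit = 2.0000 × 56.077 = 112.154 g.
CaO wt% = 112.154 / 812.353 × 100 = 13.81%.

13.81 wt%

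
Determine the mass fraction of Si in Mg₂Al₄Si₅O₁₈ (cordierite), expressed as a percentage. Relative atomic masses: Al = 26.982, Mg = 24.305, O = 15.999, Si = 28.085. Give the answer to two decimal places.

Molar mass of Mg₂Al₄Si₅O₁₈: 2·24.305 + 4·26.982 + 5·28.085 + 18·15.999 = 584.945 g/mol.
Mass of Si per formula unit: 5 × 28.085 = 140.425 g.
Weight fraction Si = 140.425 / 584.945 = 0.2401.

24.01 weight percent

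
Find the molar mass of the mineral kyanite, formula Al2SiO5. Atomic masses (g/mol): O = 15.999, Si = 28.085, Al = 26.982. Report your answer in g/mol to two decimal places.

162.04 g/mol

The formula mass is the sum 2×26.982 + 1×28.085 + 5×15.999.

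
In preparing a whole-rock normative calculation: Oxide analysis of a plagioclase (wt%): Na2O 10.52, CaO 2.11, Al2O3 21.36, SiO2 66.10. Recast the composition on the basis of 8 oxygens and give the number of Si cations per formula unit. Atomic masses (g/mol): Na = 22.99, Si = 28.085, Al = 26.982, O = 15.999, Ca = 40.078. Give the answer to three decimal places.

2.899 Si apfu

10.52 wt% Na2O ÷ 61.979 g/mol = 0.16973 mol, giving 0.33946 Na and 0.16973 O.
2.11 wt% CaO ÷ 56.077 g/mol = 0.03763 mol, giving 0.03763 Ca and 0.03763 O.
21.36 wt% Al2O3 ÷ 101.961 g/mol = 0.20949 mol, giving 0.41898 Al and 0.62847 O.
66.10 wt% SiO2 ÷ 60.083 g/mol = 1.10014 mol, giving 1.10014 Si and 2.20028 O.
Oxygen sums to 3.03611; scaling by 8/3.03611 = 2.63495 puts the formula on 8 O.
Si: 1.10014 × 2.63495 = 2.899 atoms per formula unit.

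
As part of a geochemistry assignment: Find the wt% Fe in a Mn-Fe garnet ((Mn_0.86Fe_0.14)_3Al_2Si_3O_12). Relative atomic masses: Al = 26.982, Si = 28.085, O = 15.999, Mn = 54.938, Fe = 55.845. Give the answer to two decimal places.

Formula mass = 2.58·54.938 + 0.42·55.845 + 2·26.982 + 3·28.085 + 12·15.999 = 495.402 g/mol, of which 23.455 g is Fe.
So Fe makes up 23.455/495.402 = 0.0473 of the mass, i.e. 4.73%.

4.73 wt%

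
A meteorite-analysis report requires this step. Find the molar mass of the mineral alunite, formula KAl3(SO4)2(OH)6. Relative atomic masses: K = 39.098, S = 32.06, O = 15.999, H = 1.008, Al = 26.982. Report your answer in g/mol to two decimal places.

The formula mass is the sum 1*39.098 + 3*26.982 + 2*32.06 + 14*15.999 + 6*1.008.

414.20 g/mol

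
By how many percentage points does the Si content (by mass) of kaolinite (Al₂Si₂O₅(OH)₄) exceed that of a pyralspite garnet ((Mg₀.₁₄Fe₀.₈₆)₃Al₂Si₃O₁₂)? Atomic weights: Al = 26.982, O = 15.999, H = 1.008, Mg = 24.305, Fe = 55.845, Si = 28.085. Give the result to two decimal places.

First mineral: 56.170 g Si in 258.157 g formula = 21.76 wt% Si.
Second mineral: 84.255 g Si in 484.495 g formula = 17.39 wt% Si.
21.76% − 17.39% gives a difference of 4.37 percentage points.

4.37 percentage points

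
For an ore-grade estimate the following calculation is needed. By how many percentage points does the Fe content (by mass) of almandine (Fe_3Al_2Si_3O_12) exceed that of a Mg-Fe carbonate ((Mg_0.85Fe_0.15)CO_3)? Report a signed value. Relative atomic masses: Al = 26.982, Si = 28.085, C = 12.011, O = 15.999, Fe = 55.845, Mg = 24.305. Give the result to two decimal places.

First mineral: 167.535 g Fe in 497.742 g formula = 33.66 wt% Fe.
Second mineral: 8.377 g Fe in 89.044 g formula = 9.41 wt% Fe.
33.66% − 9.41% gives a difference of 24.25 percentage points.

24.25 percentage points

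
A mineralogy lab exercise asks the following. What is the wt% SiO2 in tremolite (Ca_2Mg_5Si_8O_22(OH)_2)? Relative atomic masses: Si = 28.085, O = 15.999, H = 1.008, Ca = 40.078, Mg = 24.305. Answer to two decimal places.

Formula mass = 812.353 g/mol.
8 Si → 8.0000 mol SiO2 per formula unit; M(SiO2) = 60.083, so SiO2 mass = 480.664 g.
480.664/812.353 × 100 = 59.17 wt%.

59.17 wt%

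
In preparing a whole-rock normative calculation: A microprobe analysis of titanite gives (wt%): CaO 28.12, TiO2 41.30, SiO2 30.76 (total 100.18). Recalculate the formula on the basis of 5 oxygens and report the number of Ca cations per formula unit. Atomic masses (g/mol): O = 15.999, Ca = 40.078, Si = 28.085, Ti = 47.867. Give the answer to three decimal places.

28.12 wt% CaO ÷ 56.077 g/mol = 0.50145 mol, giving 0.50145 Ca and 0.50145 O.
41.30 wt% TiO2 ÷ 79.865 g/mol = 0.51712 mol, giving 0.51712 Ti and 1.03424 O.
30.76 wt% SiO2 ÷ 60.083 g/mol = 0.51196 mol, giving 0.51196 Si and 1.02392 O.
Oxygen sums to 2.55961; scaling by 5/2.55961 = 1.95342 puts the formula on 5 O.
Ca: 0.50145 × 1.95342 = 0.980 atoms per formula unit.

0.980 Ca apfu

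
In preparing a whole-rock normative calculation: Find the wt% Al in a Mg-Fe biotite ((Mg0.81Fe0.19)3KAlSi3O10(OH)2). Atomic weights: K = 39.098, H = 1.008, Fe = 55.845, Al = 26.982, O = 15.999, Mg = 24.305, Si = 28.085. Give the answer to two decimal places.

6.20 wt%

M((Mg0.81Fe0.19)3KAlSi3O10(OH)2) = 435.232 g/mol.
Al contributes 1 × 26.982 = 26.982 g per mole.
26.982/435.232 = 0.0620 → 6.20%.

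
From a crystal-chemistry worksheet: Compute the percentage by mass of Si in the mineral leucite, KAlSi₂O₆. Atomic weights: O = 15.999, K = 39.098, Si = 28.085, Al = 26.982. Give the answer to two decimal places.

Molar mass of KAlSi₂O₆: 1×39.098 + 1×26.982 + 2×28.085 + 6×15.999 = 218.244 g/mol.
Mass of Si per formula unit: 2 × 28.085 = 56.170 g.
Weight fraction Si = 56.170 / 218.244 = 0.2574.

25.74 mass %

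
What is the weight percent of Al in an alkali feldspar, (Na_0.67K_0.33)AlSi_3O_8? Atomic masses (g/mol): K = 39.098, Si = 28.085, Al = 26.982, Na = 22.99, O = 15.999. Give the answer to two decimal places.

10.09 weight percent

Formula mass = 0.67·22.99 + 0.33·39.098 + 1·26.982 + 3·28.085 + 8·15.999 = 267.535 g/mol, of which 26.982 g is Al.
So Al makes up 26.982/267.535 = 0.1009 of the mass, i.e. 10.09%.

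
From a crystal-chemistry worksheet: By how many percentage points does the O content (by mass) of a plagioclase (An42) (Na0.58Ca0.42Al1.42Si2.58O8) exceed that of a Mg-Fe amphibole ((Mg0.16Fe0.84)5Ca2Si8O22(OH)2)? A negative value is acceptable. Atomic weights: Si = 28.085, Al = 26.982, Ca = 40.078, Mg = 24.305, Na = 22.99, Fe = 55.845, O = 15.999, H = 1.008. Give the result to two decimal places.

First mineral: 127.992 g O in 268.933 g formula = 47.59 wt% O.
Second mineral: 383.976 g O in 944.821 g formula = 40.64 wt% O.
47.59% − 40.64% gives a difference of 6.95 percentage points.

6.95 percentage points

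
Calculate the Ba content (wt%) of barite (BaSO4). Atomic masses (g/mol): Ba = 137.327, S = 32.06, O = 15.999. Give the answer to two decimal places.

58.84 wt%

M(BaSO4) = 233.383 g/mol.
Ba contributes 1 × 137.327 = 137.327 g per mole.
137.327/233.383 = 0.5884 → 58.84%.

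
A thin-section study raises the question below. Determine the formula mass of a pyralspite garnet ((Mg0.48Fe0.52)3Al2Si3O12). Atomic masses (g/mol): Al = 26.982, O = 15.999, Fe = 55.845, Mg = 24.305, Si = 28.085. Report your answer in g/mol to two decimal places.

The formula mass is the sum 1.44*24.305 + 1.56*55.845 + 2*26.982 + 3*28.085 + 12*15.999.

452.32 g/mol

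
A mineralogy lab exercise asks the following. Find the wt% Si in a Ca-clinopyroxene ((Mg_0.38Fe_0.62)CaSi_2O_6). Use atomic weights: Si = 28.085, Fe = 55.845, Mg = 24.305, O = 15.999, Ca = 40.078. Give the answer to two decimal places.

M((Mg_0.38Fe_0.62)CaSi_2O_6) = 236.102 g/mol.
Si contributes 2 × 28.085 = 56.170 g per mole.
56.170/236.102 = 0.2379 → 23.79%.

23.79 wt%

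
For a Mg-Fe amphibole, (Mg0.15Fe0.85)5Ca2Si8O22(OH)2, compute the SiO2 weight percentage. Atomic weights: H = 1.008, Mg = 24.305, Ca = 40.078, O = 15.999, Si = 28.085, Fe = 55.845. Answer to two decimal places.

50.79 wt%

Formula mass = 946.398 g/mol.
8 Si → 8.0000 mol SiO2 per formula unit; M(SiO2) = 60.083, so SiO2 mass = 480.664 g.
480.664/946.398 × 100 = 50.79 wt%.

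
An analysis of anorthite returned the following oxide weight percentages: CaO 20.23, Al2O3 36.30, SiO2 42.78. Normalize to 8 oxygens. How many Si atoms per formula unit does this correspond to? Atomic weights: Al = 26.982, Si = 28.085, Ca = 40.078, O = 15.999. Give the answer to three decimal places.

1.997 Si apfu

20.23 wt% CaO ÷ 56.077 g/mol = 0.36075 mol, giving 0.36075 Ca and 0.36075 O.
36.30 wt% Al2O3 ÷ 101.961 g/mol = 0.35602 mol, giving 0.71204 Al and 1.06806 O.
42.78 wt% SiO2 ÷ 60.083 g/mol = 0.71202 mol, giving 0.71202 Si and 1.42404 O.
Oxygen sums to 2.85285; scaling by 8/2.85285 = 2.80421 puts the formula on 8 O.
Si: 0.71202 × 2.80421 = 1.997 atoms per formula unit.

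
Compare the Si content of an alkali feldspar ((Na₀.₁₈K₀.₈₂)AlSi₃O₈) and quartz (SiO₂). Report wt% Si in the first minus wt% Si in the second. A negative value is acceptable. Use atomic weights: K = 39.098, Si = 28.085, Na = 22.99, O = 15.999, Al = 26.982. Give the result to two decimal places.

-16.15 percentage points

M((Na₀.₁₈K₀.₈₂)AlSi₃O₈) = 275.428 g/mol, so wt% Si = 84.255/275.428 × 100 = 30.59%.
M(SiO₂) = 60.083 g/mol, so wt% Si = 28.085/60.083 × 100 = 46.74%.
30.59 − 46.74 = -16.15 pp.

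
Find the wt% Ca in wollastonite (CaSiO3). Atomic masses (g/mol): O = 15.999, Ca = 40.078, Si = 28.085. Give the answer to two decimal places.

34.50 wt%

M(CaSiO3) = 116.160 g/mol.
Ca contributes 1 × 40.078 = 40.078 g per mole.
40.078/116.160 = 0.3450 → 34.50%.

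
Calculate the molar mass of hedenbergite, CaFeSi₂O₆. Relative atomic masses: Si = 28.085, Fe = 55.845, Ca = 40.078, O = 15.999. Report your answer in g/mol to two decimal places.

248.09 g/mol

Ca: 1 × 40.078 = 40.0780
Fe: 1 × 55.845 = 55.8450
Si: 2 × 28.085 = 56.1700
O: 6 × 15.999 = 95.9940
Summing the contributions gives the formula mass.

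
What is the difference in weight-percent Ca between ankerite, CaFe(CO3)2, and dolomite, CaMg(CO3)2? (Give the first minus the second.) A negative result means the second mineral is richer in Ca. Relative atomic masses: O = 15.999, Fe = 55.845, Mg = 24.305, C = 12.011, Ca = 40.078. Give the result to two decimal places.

-3.17 percentage points

M(CaFe(CO3)2) = 215.939 g/mol, so wt% Ca = 40.078/215.939 × 100 = 18.56%.
M(CaMg(CO3)2) = 184.399 g/mol, so wt% Ca = 40.078/184.399 × 100 = 21.73%.
18.56 − 21.73 = -3.17 pp.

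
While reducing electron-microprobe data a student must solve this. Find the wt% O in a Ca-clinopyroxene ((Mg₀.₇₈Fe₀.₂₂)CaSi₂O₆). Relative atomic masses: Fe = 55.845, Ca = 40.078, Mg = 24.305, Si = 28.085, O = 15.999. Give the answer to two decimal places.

M((Mg₀.₇₈Fe₀.₂₂)CaSi₂O₆) = 223.486 g/mol.
O contributes 6 × 15.999 = 95.994 g per mole.
95.994/223.486 = 0.4295 → 42.95%.

42.95 weight percent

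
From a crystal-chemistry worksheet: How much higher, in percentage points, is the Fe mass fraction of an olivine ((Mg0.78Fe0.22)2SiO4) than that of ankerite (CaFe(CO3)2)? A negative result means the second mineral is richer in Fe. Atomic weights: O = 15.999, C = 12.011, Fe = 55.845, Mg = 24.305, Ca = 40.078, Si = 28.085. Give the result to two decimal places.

-9.96 percentage points

M((Mg0.78Fe0.22)2SiO4) = 154.569 g/mol, so wt% Fe = 24.572/154.569 × 100 = 15.90%.
M(CaFe(CO3)2) = 215.939 g/mol, so wt% Fe = 55.845/215.939 × 100 = 25.86%.
15.90 − 25.86 = -9.96 pp.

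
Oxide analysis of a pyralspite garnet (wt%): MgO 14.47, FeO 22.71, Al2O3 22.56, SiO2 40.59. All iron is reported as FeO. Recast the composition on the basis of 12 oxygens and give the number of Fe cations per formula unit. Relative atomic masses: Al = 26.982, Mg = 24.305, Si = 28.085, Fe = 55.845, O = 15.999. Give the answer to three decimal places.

1.410 Fe apfu

MgO (M=40.304): mol = 0.35902; Mg = 0.35902, O = 0.35902.
FeO (M=71.844): mol = 0.31610; Fe = 0.31610, O = 0.31610.
Al2O3 (M=101.961): mol = 0.22126; Al = 0.44252, O = 0.66378.
SiO2 (M=60.083): mol = 0.67557; Si = 0.67557, O = 1.35114.
ΣO = 2.69004; factor = 12/ΣO = 4.46090.
Fe apfu = 0.31610 × 4.46090 = 1.410.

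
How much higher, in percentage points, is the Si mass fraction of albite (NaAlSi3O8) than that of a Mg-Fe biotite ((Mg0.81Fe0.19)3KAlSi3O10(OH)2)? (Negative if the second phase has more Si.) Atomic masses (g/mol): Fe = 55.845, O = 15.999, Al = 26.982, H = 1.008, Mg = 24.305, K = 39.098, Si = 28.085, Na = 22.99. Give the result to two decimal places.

M(NaAlSi3O8) = 262.219 g/mol, so wt% Si = 84.255/262.219 × 100 = 32.13%.
M((Mg0.81Fe0.19)3KAlSi3O10(OH)2) = 435.232 g/mol, so wt% Si = 84.255/435.232 × 100 = 19.36%.
32.13 − 19.36 = 12.77 pp.

12.77 percentage points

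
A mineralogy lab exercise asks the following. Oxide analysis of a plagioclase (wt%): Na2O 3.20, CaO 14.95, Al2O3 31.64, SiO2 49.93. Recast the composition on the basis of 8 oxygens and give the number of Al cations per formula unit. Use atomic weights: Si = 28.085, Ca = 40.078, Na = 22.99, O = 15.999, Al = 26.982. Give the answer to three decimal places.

1.705 Al apfu

Na2O: 3.20/61.979 = 0.05163 mol → 0.10326 mol Na, 0.05163 mol O.
CaO: 14.95/56.077 = 0.26660 mol → 0.26660 mol Ca, 0.26660 mol O.
Al2O3: 31.64/101.961 = 0.31031 mol → 0.62062 mol Al, 0.93093 mol O.
SiO2: 49.93/60.083 = 0.83102 mol → 0.83102 mol Si, 1.66204 mol O.
Total oxygen = 2.91120 mol. Normalization factor = 8/2.91120 = 2.74801.
Al per 8 O = 0.62062 × 2.74801 = 1.705.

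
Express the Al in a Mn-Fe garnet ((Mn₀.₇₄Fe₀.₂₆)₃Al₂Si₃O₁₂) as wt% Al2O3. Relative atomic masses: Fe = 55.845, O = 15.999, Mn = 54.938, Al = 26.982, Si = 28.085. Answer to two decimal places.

20.57 wt%

Molar mass of (Mn₀.₇₄Fe₀.₂₆)₃Al₂Si₃O₁₂ = 2.22·54.938 + 0.78·55.845 + 2·26.982 + 3·28.085 + 12·15.999 = 495.728 g/mol.
Each formula unit contains 2 Al, equivalent to 2/2 = 1.0000 mol Al2O3.
M(Al2O3) = 2×26.982 + 3×15.999 = 101.961 g/mol.
Mass of Al2O3 per formula unit = 1.0000 × 101.961 = 101.961 g.
Al2O3 wt% = 101.961 / 495.728 × 100 = 20.57%.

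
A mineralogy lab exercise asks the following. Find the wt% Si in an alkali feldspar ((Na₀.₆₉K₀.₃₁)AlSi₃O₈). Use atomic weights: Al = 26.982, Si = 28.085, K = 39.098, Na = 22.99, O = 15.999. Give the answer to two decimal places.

31.53 mass %

Formula mass = 0.69×22.99 + 0.31×39.098 + 1×26.982 + 3×28.085 + 8×15.999 = 267.212 g/mol, of which 84.255 g is Si.
So Si makes up 84.255/267.212 = 0.3153 of the mass, i.e. 31.53%.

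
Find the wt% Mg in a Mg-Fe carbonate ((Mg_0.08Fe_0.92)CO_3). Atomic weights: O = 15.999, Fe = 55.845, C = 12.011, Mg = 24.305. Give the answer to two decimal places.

Formula mass = 0.08×24.305 + 0.92×55.845 + 1×12.011 + 3×15.999 = 113.330 g/mol, of which 1.944 g is Mg.
So Mg makes up 1.944/113.330 = 0.0172 of the mass, i.e. 1.72%.

1.72 wt%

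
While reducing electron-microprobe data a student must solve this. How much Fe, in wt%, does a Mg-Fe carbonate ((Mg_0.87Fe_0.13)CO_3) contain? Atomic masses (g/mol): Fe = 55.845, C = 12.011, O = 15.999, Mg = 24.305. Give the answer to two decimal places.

8.21 wt%

Molar mass of (Mg_0.87Fe_0.13)CO_3: 0.87·24.305 + 0.13·55.845 + 1·12.011 + 3·15.999 = 88.413 g/mol.
Mass of Fe per formula unit: 0.13 × 55.845 = 7.260 g.
Weight fraction Fe = 7.260 / 88.413 = 0.0821.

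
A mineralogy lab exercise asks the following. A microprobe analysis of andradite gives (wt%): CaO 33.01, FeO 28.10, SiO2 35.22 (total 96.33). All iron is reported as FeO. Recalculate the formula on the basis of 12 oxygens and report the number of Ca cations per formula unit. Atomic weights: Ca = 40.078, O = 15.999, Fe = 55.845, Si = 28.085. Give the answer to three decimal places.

3.282 Ca apfu

33.01 wt% CaO ÷ 56.077 g/mol = 0.58865 mol, giving 0.58865 Ca and 0.58865 O.
28.10 wt% FeO ÷ 71.844 g/mol = 0.39113 mol, giving 0.39113 Fe and 0.39113 O.
35.22 wt% SiO2 ÷ 60.083 g/mol = 0.58619 mol, giving 0.58619 Si and 1.17238 O.
Oxygen sums to 2.15216; scaling by 12/2.15216 = 5.57579 puts the formula on 12 O.
Ca: 0.58865 × 5.57579 = 3.282 atoms per formula unit.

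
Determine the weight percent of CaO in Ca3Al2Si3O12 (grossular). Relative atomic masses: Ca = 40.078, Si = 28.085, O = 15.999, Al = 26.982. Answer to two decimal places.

M(Ca3Al2Si3O12) = 450.441 g/mol; M(CaO) = 56.077 g/mol.
Moles CaO per formula unit = 3 Ca ÷ 1 = 3.0000.
CaO fraction = (3.0000 × 56.077) / 450.441 = 168.231/450.441 = 0.3735.

37.35 wt%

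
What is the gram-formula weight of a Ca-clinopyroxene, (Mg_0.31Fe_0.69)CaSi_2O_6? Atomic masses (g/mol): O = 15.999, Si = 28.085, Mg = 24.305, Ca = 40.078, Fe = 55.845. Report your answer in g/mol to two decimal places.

The formula mass is the sum 0.31·24.305 + 0.69·55.845 + 1·40.078 + 2·28.085 + 6·15.999.

238.31 g/mol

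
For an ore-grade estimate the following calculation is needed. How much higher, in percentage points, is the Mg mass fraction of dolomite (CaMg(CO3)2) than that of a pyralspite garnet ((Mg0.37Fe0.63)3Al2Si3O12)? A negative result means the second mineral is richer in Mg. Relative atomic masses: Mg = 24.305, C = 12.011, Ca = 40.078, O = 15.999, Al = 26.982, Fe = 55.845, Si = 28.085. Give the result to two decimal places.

Mg in CaMg(CO3)2: molar mass 184.399 g/mol; 1×24.305 = 24.305 g → 13.18 wt%.
Mg in (Mg0.37Fe0.63)3Al2Si3O12: molar mass 462.733 g/mol; 1.11×24.305 = 26.979 g → 5.83 wt%.
Difference = 13.18 − 5.83 = 7.35 percentage points.

7.35 percentage points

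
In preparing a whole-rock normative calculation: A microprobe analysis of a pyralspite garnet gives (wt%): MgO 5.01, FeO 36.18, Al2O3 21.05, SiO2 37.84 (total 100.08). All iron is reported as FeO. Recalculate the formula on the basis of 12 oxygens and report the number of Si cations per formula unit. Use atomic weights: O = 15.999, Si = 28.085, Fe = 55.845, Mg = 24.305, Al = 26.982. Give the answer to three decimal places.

3.015 Si apfu

MgO: 5.01/40.304 = 0.12431 mol → 0.12431 mol Mg, 0.12431 mol O.
FeO: 36.18/71.844 = 0.50359 mol → 0.50359 mol Fe, 0.50359 mol O.
Al2O3: 21.05/101.961 = 0.20645 mol → 0.41290 mol Al, 0.61935 mol O.
SiO2: 37.84/60.083 = 0.62980 mol → 0.62980 mol Si, 1.25960 mol O.
Total oxygen = 2.50685 mol. Normalization factor = 12/2.50685 = 4.78688.
Si per 12 O = 0.62980 × 4.78688 = 3.015.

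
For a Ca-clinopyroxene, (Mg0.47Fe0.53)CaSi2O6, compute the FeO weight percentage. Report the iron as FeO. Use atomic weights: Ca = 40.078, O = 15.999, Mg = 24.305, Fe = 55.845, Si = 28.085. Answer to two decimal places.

Formula mass = 233.263 g/mol.
0.53 Fe → 0.5300 mol FeO per formula unit; M(FeO) = 71.844, so FeO mass = 38.077 g.
38.077/233.263 × 100 = 16.32 wt%.

16.32 wt%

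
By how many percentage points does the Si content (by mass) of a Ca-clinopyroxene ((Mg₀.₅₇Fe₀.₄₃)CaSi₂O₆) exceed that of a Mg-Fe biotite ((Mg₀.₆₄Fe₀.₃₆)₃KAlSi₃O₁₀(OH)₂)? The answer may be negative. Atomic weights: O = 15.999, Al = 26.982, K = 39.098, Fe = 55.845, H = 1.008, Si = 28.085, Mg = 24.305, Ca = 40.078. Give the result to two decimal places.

5.74 percentage points

First mineral: 56.170 g Si in 230.109 g formula = 24.41 wt% Si.
Second mineral: 84.255 g Si in 451.317 g formula = 18.67 wt% Si.
24.41% − 18.67% gives a difference of 5.74 percentage points.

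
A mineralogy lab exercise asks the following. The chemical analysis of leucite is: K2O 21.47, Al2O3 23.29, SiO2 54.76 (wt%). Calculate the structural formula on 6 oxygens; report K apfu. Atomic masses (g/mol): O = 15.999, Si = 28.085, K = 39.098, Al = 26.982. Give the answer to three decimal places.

1.000 K apfu

K2O: 21.47/94.195 = 0.22793 mol → 0.45586 mol K, 0.22793 mol O.
Al2O3: 23.29/101.961 = 0.22842 mol → 0.45684 mol Al, 0.68526 mol O.
SiO2: 54.76/60.083 = 0.91141 mol → 0.91141 mol Si, 1.82282 mol O.
Total oxygen = 2.73601 mol. Normalization factor = 6/2.73601 = 2.19297.
K per 6 O = 0.45586 × 2.19297 = 1.000.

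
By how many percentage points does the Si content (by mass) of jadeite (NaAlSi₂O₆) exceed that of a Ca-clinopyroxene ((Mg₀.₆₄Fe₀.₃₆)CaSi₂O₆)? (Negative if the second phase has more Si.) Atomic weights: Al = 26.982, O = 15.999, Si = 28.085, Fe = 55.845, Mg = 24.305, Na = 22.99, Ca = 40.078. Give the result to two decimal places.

3.14 percentage points

M(NaAlSi₂O₆) = 202.136 g/mol, so wt% Si = 56.170/202.136 × 100 = 27.79%.
M((Mg₀.₆₄Fe₀.₃₆)CaSi₂O₆) = 227.901 g/mol, so wt% Si = 56.170/227.901 × 100 = 24.65%.
27.79 − 24.65 = 3.14 pp.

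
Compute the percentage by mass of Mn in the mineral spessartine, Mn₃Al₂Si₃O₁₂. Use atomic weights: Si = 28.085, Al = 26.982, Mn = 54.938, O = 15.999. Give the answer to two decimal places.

M(Mn₃Al₂Si₃O₁₂) = 495.021 g/mol.
Mn contributes 3 × 54.938 = 164.814 g per mole.
164.814/495.021 = 0.3329 → 33.29%.

33.29 wt%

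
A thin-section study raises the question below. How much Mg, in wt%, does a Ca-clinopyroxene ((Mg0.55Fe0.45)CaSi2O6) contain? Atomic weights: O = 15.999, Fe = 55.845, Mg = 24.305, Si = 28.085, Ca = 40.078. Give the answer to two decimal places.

Formula mass = 0.55·24.305 + 0.45·55.845 + 1·40.078 + 2·28.085 + 6·15.999 = 230.740 g/mol, of which 13.368 g is Mg.
So Mg makes up 13.368/230.740 = 0.0579 of the mass, i.e. 5.79%.

5.79 wt%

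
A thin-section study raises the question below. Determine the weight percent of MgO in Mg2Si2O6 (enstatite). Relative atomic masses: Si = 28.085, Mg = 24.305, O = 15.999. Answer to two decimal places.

40.15 wt%

Molar mass of Mg2Si2O6 = 2·24.305 + 2·28.085 + 6·15.999 = 200.774 g/mol.
Each formula unit contains 2 Mg, equivalent to 2/1 = 2.0000 mol MgO.
M(MgO) = 1×24.305 + 1×15.999 = 40.304 g/mol.
Mass of MgO per formula unit = 2.0000 × 40.304 = 80.608 g.
MgO wt% = 80.608 / 200.774 × 100 = 40.15%.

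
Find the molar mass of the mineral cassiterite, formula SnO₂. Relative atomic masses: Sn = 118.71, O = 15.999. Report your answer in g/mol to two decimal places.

The formula mass is the sum 1*118.71 + 2*15.999.

150.71 g/mol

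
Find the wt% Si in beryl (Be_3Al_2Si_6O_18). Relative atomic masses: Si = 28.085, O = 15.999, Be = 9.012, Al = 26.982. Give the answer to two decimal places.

31.35 mass %

Molar mass of Be_3Al_2Si_6O_18: 3·9.012 + 2·26.982 + 6·28.085 + 18·15.999 = 537.492 g/mol.
Mass of Si per formula unit: 6 × 28.085 = 168.510 g.
Weight fraction Si = 168.510 / 537.492 = 0.3135.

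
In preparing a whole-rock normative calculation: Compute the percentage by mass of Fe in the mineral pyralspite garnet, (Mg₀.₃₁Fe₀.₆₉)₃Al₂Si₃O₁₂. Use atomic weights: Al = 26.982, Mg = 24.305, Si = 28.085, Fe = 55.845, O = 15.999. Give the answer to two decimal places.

Molar mass of (Mg₀.₃₁Fe₀.₆₉)₃Al₂Si₃O₁₂: 0.93*24.305 + 2.07*55.845 + 2*26.982 + 3*28.085 + 12*15.999 = 468.410 g/mol.
Mass of Fe per formula unit: 2.07 × 55.845 = 115.599 g.
Weight fraction Fe = 115.599 / 468.410 = 0.2468.

24.68 wt%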